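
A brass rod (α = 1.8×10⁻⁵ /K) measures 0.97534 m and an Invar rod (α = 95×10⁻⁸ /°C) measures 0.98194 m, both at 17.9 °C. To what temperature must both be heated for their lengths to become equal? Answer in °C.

T = 414.9 °C

L₁(1 + α₁ΔT) = L₂(1 + α₂ΔT) ⇒ ΔT = (L₂ − L₁)/(α₁L₁ − α₂L₂)
L₂ − L₁ = 0.98194 − 0.97534 = 6.60×10⁻³ m
α₁L₁ − α₂L₂ = 1.8×10⁻⁵×0.97534 − 95×10⁻⁸×0.98194 = 1.6623277×10⁻⁵ m/K
ΔT = 6.60×10⁻³ / 1.6623277×10⁻⁵ = 397.034 K
T = 17.9 + 397.034 = 414.934 °C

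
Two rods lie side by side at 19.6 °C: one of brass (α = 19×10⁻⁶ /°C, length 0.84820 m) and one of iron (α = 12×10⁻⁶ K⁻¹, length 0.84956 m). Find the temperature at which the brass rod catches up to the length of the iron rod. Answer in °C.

T = 249.3 °C

Equal length when α₁L₁ΔT − α₂L₂ΔT = L₂ − L₁ = 1.36×10⁻³ m
α₁L₁ = 1.61158×10⁻⁵, α₂L₂ = 1.019472×10⁻⁵ → Δ(αL) = 5.92108×10⁻⁶ m/K
ΔT = 1.36×10⁻³ / 5.92108×10⁻⁶ = 229.688 K, so T = 19.6 + 229.688 = 249.288 °C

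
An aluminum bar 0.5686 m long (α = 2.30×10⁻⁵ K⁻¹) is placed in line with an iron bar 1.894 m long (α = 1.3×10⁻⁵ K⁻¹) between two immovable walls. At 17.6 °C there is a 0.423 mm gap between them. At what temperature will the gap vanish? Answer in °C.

T = 28.8 °C

α₁L₁ = 1.30778×10⁻⁵ m/K, α₂L₂ = 2.4622×10⁻⁵ m/K → total 3.76998×10⁻⁵ m/K
ΔT = g/(α₁L₁+α₂L₂) = 4.23×10⁻⁴ / 3.76998×10⁻⁵ = 11.220 K
T = 17.6 + 11.220 = 28.820 °C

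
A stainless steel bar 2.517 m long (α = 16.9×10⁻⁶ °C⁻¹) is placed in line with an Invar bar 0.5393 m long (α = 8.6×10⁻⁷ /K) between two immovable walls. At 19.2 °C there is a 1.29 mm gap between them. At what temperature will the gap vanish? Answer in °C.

T = 49.2 °C

Gap closes when ΔL₁ + ΔL₂ = 1.29 mm = 1.29×10⁻³ m
(α₁L₁ + α₂L₂)ΔT = g
α₁L₁ + α₂L₂ = 16.9×10⁻⁶×2.517 + 8.6×10⁻⁷×0.5393 = 4.3001098×10⁻⁵ m/K
ΔT = 1.29×10⁻³ / 4.3001098×10⁻⁵ = 29.999 K
T = 19.2 + 29.999 = 49.199 °C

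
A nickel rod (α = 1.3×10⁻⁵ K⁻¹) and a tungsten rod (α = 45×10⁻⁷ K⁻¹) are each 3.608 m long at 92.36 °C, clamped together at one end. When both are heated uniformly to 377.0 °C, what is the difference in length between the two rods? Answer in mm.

8.73 mm

ΔT = 284.64 K
nickel: ΔL = 1.3×10⁻⁵ × 3.608 m × 284.64 = 1.3351×10⁻² m = 13.351 mm
tungsten: ΔL = 45×10⁻⁷ × 3.608 m × 284.64 = 4.6214×10⁻³ m = 4.6214 mm
difference = 13.351 − 4.6214 = 8.7296 mm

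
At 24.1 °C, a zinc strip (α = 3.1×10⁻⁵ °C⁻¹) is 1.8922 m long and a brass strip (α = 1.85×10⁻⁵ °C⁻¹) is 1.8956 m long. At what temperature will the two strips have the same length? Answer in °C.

T = 168.2 °C

Equal length when α₁L₁ΔT − α₂L₂ΔT = L₂ − L₁ = 3.40×10⁻³ m
α₁L₁ = 5.86582×10⁻⁵, α₂L₂ = 3.50686×10⁻⁵ → Δ(αL) = 2.35896×10⁻⁵ m/K
ΔT = 3.40×10⁻³ / 2.35896×10⁻⁵ = 144.131 K, so T = 24.1 + 144.131 = 168.231 °C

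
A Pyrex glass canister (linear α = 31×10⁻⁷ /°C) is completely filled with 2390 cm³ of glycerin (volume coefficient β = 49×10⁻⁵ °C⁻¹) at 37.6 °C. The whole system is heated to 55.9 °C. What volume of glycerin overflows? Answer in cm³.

The canister also expands: β_container ≈ 3α = 9.3×10⁻⁶ /K
Net overflow = V₀(β_liq − 3α_cont)ΔT
β − 3α = 4.90×10⁻⁴ − 9.3×10⁻⁶ = 4.807×10⁻⁴ /K; ΔT = 18.3 K
ΔV = 2390 × 4.807×10⁻⁴ × 18.3 = 21.0 cm³

21.0 cm³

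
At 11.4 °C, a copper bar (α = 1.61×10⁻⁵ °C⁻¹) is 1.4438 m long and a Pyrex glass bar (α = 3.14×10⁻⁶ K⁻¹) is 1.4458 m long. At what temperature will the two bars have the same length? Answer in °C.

T = 118.3 °C

Equal length when α₁L₁ΔT − α₂L₂ΔT = L₂ − L₁ = 2.00×10⁻³ m
α₁L₁ = 2.324518×10⁻⁵, α₂L₂ = 4.539812×10⁻⁶ → Δ(αL) = 1.8705368×10⁻⁵ m/K
ΔT = 2.00×10⁻³ / 1.8705368×10⁻⁵ = 106.921 K, so T = 11.4 + 106.921 = 118.321 °C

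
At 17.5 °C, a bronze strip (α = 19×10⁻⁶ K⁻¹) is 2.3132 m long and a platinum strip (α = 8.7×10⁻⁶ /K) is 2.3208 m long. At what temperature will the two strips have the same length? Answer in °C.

T = 337.4 °C

L₁(1 + α₁ΔT) = L₂(1 + α₂ΔT) ⇒ ΔT = (L₂ − L₁)/(α₁L₁ − α₂L₂)
L₂ − L₁ = 2.3208 − 2.3132 = 7.60×10⁻³ m
α₁L₁ − α₂L₂ = 19×10⁻⁶×2.3132 − 8.7×10⁻⁶×2.3208 = 2.375984×10⁻⁵ m/K
ΔT = 7.60×10⁻³ / 2.375984×10⁻⁵ = 319.867 K
T = 17.5 + 319.867 = 337.367 °C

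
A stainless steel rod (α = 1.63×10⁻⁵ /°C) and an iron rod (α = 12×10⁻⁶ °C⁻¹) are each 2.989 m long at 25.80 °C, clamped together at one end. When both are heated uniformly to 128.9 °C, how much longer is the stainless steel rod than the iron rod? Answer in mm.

1.33 mm

ΔT = 103.10 K
stainless steel: ΔL = 1.63×10⁻⁵ × 2.989 m × 103.10 = 5.0231×10⁻³ m = 5.0231 mm
iron: ΔL = 12×10⁻⁶ × 2.989 m × 103.10 = 3.6980×10⁻³ m = 3.6980 mm
difference = 5.0231 − 3.6980 = 1.3251 mm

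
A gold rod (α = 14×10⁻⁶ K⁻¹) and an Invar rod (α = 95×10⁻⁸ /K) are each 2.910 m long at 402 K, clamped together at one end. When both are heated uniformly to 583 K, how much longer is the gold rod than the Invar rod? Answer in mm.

ΔT = 181 K
gold: ΔL = 14×10⁻⁶ × 2.910 m × 181 = 7.3739×10⁻³ m = 7.3739 mm
Invar: ΔL = 95×10⁻⁸ × 2.910 m × 181 = 5.0037×10⁻⁴ m = 0.50037 mm
difference = 7.3739 − 0.50037 = 6.87353 mm

6.87 mm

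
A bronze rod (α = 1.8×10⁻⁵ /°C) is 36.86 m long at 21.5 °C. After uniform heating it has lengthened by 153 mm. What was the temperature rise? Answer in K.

ΔT = 231 K

ΔL = αL₀ΔT ⇒ ΔT = ΔL / (αL₀)
ΔT = 153×10⁻³ m / (1.8×10⁻⁵ × 36.86 m) = 230.60 K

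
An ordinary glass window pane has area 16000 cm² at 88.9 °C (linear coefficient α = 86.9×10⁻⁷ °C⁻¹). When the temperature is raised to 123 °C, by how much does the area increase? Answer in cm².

ΔA = 9.48 cm²

Area coefficient ≈ 2α; |ΔT| = 34.1 K
ΔA = 2αA₀ΔT = 2(86.9×10⁻⁷)(16000)(34.1) = 9.48 cm²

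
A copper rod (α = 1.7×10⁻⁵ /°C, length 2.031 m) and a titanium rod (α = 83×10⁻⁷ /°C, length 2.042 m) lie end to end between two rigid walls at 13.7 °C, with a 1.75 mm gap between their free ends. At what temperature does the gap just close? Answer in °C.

T = 47.7 °C

Gap closes when ΔL₁ + ΔL₂ = 1.75 mm = 1.75×10⁻³ m
(α₁L₁ + α₂L₂)ΔT = g
α₁L₁ + α₂L₂ = 1.7×10⁻⁵×2.031 + 83×10⁻⁷×2.042 = 5.14756×10⁻⁵ m/K
ΔT = 1.75×10⁻³ / 5.14756×10⁻⁵ = 33.997 K
T = 13.7 + 33.997 = 47.697 °C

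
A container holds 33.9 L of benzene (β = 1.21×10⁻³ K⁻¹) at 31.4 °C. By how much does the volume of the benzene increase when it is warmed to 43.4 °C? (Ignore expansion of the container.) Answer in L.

|ΔT| = |43.4 − 31.4| = 12.0 K
ΔV = βV₀ΔT = (1.21×10⁻³)(33.9)(12.0) = 0.492 L

ΔV = 0.492 L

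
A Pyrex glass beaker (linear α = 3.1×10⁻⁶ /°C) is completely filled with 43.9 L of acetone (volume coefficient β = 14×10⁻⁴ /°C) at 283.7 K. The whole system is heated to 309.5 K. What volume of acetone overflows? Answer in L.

The beaker also expands: β_container ≈ 3α = 9.3×10⁻⁶ /K
Net overflow = V₀(β_liq − 3α_cont)ΔT
β − 3α = 1.40×10⁻³ − 9.3×10⁻⁶ = 1.3907×10⁻³ /K; ΔT = 25.8 K
ΔV = 43.9 × 1.3907×10⁻³ × 25.8 = 1.58 L

1.58 L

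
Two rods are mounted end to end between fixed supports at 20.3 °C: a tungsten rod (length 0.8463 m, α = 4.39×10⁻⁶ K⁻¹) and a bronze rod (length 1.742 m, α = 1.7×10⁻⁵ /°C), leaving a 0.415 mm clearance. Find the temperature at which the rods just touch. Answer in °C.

Gap closes when ΔL₁ + ΔL₂ = 0.415 mm = 4.15×10⁻⁴ m
(α₁L₁ + α₂L₂)ΔT = g
α₁L₁ + α₂L₂ = 4.39×10⁻⁶×0.8463 + 1.7×10⁻⁵×1.742 = 3.3329257×10⁻⁵ m/K
ΔT = 4.15×10⁻⁴ / 3.3329257×10⁻⁵ = 12.452 K
T = 20.3 + 12.452 = 32.752 °C

T = 32.8 °C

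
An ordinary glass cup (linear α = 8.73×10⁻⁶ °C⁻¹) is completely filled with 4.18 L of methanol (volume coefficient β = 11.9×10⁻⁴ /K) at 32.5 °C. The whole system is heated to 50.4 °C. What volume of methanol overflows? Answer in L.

0.0871 L

The cup also expands: β_container ≈ 3α = 2.619×10⁻⁵ /K
Net overflow = V₀(β_liq − 3α_cont)ΔT
β − 3α = 1.19×10⁻³ − 2.619×10⁻⁵ = 1.16381×10⁻³ /K; ΔT = 17.9 K
ΔV = 4.18 × 1.16381×10⁻³ × 17.9 = 0.0871 L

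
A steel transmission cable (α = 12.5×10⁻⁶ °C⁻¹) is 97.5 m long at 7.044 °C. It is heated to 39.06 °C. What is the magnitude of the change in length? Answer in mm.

|ΔT| = |39.06 − 7.044| = 32.016 K
ΔL = αL₀ΔT = (12.5×10⁻⁶)(97.5)(32.016) = 3.90×10⁻² m

ΔL = 39.0 mm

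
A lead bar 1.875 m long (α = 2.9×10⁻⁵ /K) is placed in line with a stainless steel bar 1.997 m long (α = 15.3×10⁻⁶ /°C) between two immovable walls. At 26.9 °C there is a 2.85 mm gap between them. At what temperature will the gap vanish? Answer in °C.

Gap closes when ΔL₁ + ΔL₂ = 2.85 mm = 2.85×10⁻³ m
(α₁L₁ + α₂L₂)ΔT = g
α₁L₁ + α₂L₂ = 2.9×10⁻⁵×1.875 + 15.3×10⁻⁶×1.997 = 8.49291×10⁻⁵ m/K
ΔT = 2.85×10⁻³ / 8.49291×10⁻⁵ = 33.557 K
T = 26.9 + 33.557 = 60.457 °C

T = 60.5 °C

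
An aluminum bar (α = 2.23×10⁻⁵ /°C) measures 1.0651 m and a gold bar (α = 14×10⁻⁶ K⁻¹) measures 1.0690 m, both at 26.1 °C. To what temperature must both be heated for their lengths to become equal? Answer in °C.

L₁(1 + α₁ΔT) = L₂(1 + α₂ΔT) ⇒ ΔT = (L₂ − L₁)/(α₁L₁ − α₂L₂)
L₂ − L₁ = 1.0690 − 1.0651 = 3.90×10⁻³ m
α₁L₁ − α₂L₂ = 2.23×10⁻⁵×1.0651 − 14×10⁻⁶×1.0690 = 8.78573×10⁻⁶ m/K
ΔT = 3.90×10⁻³ / 8.78573×10⁻⁶ = 443.902 K
T = 26.1 + 443.902 = 470.002 °C

T = 470.0 °C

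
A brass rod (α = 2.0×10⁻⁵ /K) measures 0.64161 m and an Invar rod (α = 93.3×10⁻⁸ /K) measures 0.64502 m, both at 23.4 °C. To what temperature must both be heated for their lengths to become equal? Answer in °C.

L₁(1 + α₁ΔT) = L₂(1 + α₂ΔT) ⇒ ΔT = (L₂ − L₁)/(α₁L₁ − α₂L₂)
L₂ − L₁ = 0.64502 − 0.64161 = 3.41×10⁻³ m
α₁L₁ − α₂L₂ = 2.0×10⁻⁵×0.64161 − 93.3×10⁻⁸×0.64502 = 1.223039634×10⁻⁵ m/K
ΔT = 3.41×10⁻³ / 1.223039634×10⁻⁵ = 278.814 K
T = 23.4 + 278.814 = 302.214 °C

T = 302.2 °C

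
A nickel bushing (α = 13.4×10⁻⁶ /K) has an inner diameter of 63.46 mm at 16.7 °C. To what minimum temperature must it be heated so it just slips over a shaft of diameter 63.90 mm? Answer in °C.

T = 534 °C

Required Δd = 63.90 − 63.46 = 0.44 mm
Δd = αd₀ΔT ⇒ ΔT = Δd/(αd₀) = 0.44 / (13.4×10⁻⁶ × 63.46) = 517.43 K
T_min = 16.7 + 517.43 = 534.13 °C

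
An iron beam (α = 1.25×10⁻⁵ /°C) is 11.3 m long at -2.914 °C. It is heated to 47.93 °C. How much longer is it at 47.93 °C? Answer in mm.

ΔL = 7.18 mm

|ΔT| = |47.93 − (-2.914)| = 50.844 K
ΔL = αL₀ΔT = (1.25×10⁻⁵)(11.3)(50.844) = 7.18×10⁻³ m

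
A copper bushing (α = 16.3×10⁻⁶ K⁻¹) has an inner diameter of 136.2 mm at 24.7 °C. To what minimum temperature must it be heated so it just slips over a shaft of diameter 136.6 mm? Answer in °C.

Required Δd = 136.6 − 136.2 = 0.4 mm
Δd = αd₀ΔT ⇒ ΔT = Δd/(αd₀) = 0.4 / (16.3×10⁻⁶ × 136.2) = 180.18 K
T_min = 24.7 + 180.18 = 204.88 °C

T = 205 °C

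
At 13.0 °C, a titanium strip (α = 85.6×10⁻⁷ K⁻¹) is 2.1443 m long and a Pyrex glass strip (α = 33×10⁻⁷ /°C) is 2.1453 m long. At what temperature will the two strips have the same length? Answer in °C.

T = 101.7 °C

L₁(1 + α₁ΔT) = L₂(1 + α₂ΔT) ⇒ ΔT = (L₂ − L₁)/(α₁L₁ − α₂L₂)
L₂ − L₁ = 2.1453 − 2.1443 = 1.00×10⁻³ m
α₁L₁ − α₂L₂ = 85.6×10⁻⁷×2.1443 − 33×10⁻⁷×2.1453 = 1.1275718×10⁻⁵ m/K
ΔT = 1.00×10⁻³ / 1.1275718×10⁻⁵ = 88.686 K
T = 13.0 + 88.686 = 101.686 °C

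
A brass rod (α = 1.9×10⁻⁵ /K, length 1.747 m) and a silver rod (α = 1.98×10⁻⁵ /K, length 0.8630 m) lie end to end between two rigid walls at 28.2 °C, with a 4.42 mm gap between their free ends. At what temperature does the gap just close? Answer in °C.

T = 116 °C

Gap closes when ΔL₁ + ΔL₂ = 4.42 mm = 4.42×10⁻³ m
(α₁L₁ + α₂L₂)ΔT = g
α₁L₁ + α₂L₂ = 1.9×10⁻⁵×1.747 + 1.98×10⁻⁵×0.8630 = 5.02804×10⁻⁵ m/K
ΔT = 4.42×10⁻³ / 5.02804×10⁻⁵ = 87.91 K
T = 28.2 + 87.91 = 116.11 °C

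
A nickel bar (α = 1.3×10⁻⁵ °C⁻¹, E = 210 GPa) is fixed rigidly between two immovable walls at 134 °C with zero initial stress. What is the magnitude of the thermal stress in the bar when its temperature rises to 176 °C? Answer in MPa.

Fully constrained: the free strain ε = αΔT is blocked, so σ = Eε = EαΔT.
|ΔT| = 42 K
σ = 210×10⁹ × 1.3×10⁻⁵ × 42 = 1.15×10⁸ Pa

σ = 115 MPa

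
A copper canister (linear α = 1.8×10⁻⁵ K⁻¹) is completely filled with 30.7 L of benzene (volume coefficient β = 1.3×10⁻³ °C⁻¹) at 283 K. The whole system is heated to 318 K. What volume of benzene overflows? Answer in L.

1.34 L

The canister also expands: β_container ≈ 3α = 5.4×10⁻⁵ /K
Net overflow = V₀(β_liq − 3α_cont)ΔT
β − 3α = 1.30×10⁻³ − 5.4×10⁻⁵ = 1.246×10⁻³ /K; ΔT = 35 K
ΔV = 30.7 × 1.246×10⁻³ × 35 = 1.34 L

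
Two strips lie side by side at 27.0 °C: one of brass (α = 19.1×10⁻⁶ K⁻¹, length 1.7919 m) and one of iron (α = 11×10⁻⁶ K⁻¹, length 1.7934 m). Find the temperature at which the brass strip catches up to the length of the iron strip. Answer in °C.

L₁(1 + α₁ΔT) = L₂(1 + α₂ΔT) ⇒ ΔT = (L₂ − L₁)/(α₁L₁ − α₂L₂)
L₂ − L₁ = 1.7934 − 1.7919 = 1.50×10⁻³ m
α₁L₁ − α₂L₂ = 19.1×10⁻⁶×1.7919 − 11×10⁻⁶×1.7934 = 1.449789×10⁻⁵ m/K
ΔT = 1.50×10⁻³ / 1.449789×10⁻⁵ = 103.463 K
T = 27.0 + 103.463 = 130.463 °C

T = 130.5 °C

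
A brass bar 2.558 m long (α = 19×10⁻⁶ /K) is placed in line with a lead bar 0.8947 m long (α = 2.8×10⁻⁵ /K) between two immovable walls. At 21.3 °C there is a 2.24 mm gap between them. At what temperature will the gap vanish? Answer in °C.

T = 51.7 °C

Gap closes when ΔL₁ + ΔL₂ = 2.24 mm = 2.24×10⁻³ m
(α₁L₁ + α₂L₂)ΔT = g
α₁L₁ + α₂L₂ = 19×10⁻⁶×2.558 + 2.8×10⁻⁵×0.8947 = 7.36536×10⁻⁵ m/K
ΔT = 2.24×10⁻³ / 7.36536×10⁻⁵ = 30.413 K
T = 21.3 + 30.413 = 51.713 °C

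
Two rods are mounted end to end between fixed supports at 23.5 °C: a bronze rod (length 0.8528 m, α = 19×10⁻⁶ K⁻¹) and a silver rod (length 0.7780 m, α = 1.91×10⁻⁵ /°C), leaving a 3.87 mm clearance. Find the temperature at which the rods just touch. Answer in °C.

Gap closes when ΔL₁ + ΔL₂ = 3.87 mm = 3.87×10⁻³ m
(α₁L₁ + α₂L₂)ΔT = g
α₁L₁ + α₂L₂ = 19×10⁻⁶×0.8528 + 1.91×10⁻⁵×0.7780 = 3.1063×10⁻⁵ m/K
ΔT = 3.87×10⁻³ / 3.1063×10⁻⁵ = 124.59 K
T = 23.5 + 124.59 = 148.09 °C

T = 148 °C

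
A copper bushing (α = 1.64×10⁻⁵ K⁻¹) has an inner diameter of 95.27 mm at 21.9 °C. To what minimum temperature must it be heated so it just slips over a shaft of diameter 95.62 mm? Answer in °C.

T = 246 °C

Required Δd = 95.62 − 95.27 = 0.35 mm
Δd = αd₀ΔT ⇒ ΔT = Δd/(αd₀) = 0.35 / (1.64×10⁻⁵ × 95.27) = 224.01 K
T_min = 21.9 + 224.01 = 245.91 °C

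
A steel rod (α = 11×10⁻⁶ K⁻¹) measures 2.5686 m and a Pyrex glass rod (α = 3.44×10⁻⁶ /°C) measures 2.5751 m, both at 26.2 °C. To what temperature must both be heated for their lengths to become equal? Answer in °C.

L₁(1 + α₁ΔT) = L₂(1 + α₂ΔT) ⇒ ΔT = (L₂ − L₁)/(α₁L₁ − α₂L₂)
L₂ − L₁ = 2.5751 − 2.5686 = 6.50×10⁻³ m
α₁L₁ − α₂L₂ = 11×10⁻⁶×2.5686 − 3.44×10⁻⁶×2.5751 = 1.9396256×10⁻⁵ m/K
ΔT = 6.50×10⁻³ / 1.9396256×10⁻⁵ = 335.116 K
T = 26.2 + 335.116 = 361.316 °C

T = 361.3 °C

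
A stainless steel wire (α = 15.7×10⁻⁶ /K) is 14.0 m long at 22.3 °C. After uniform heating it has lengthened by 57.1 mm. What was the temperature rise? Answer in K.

ΔL = αL₀ΔT ⇒ ΔT = ΔL / (αL₀)
ΔT = 57.1×10⁻³ m / (15.7×10⁻⁶ × 14.0 m) = 259.78 K

ΔT = 260 K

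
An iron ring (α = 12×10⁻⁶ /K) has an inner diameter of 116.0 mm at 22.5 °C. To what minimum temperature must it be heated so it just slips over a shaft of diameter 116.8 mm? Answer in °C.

T = 597 °C

Required Δd = 116.8 − 116.0 = 0.8 mm
Δd = αd₀ΔT ⇒ ΔT = Δd/(αd₀) = 0.8 / (12×10⁻⁶ × 116.0) = 574.71 K
T_min = 22.5 + 574.71 = 597.21 °C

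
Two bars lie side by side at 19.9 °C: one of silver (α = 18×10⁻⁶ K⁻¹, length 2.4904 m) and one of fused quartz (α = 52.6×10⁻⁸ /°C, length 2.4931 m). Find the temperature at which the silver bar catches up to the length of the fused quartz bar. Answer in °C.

L₁(1 + α₁ΔT) = L₂(1 + α₂ΔT) ⇒ ΔT = (L₂ − L₁)/(α₁L₁ − α₂L₂)
L₂ − L₁ = 2.4931 − 2.4904 = 2.70×10⁻³ m
α₁L₁ − α₂L₂ = 18×10⁻⁶×2.4904 − 52.6×10⁻⁸×2.4931 = 4.35158294×10⁻⁵ m/K
ΔT = 2.70×10⁻³ / 4.35158294×10⁻⁵ = 62.0464 K
T = 19.9 + 62.0464 = 81.9464 °C

T = 81.95 °C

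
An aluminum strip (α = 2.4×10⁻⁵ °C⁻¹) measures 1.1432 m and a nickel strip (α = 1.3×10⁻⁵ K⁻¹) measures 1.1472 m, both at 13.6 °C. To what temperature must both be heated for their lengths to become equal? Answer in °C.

T = 333.0 °C

L₁(1 + α₁ΔT) = L₂(1 + α₂ΔT) ⇒ ΔT = (L₂ − L₁)/(α₁L₁ − α₂L₂)
L₂ − L₁ = 1.1472 − 1.1432 = 4.00×10⁻³ m
α₁L₁ − α₂L₂ = 2.4×10⁻⁵×1.1432 − 1.3×10⁻⁵×1.1472 = 1.25232×10⁻⁵ m/K
ΔT = 4.00×10⁻³ / 1.25232×10⁻⁵ = 319.407 K
T = 13.6 + 319.407 = 333.007 °C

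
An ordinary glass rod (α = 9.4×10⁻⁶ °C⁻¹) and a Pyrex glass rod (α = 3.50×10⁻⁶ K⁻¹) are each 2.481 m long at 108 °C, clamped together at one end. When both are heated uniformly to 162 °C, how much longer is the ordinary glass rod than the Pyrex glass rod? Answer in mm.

ΔT = 54 K
ordinary glass: ΔL = 9.4×10⁻⁶ × 2.481 m × 54 = 1.2594×10⁻³ m = 1.2594 mm
Pyrex glass: ΔL = 3.50×10⁻⁶ × 2.481 m × 54 = 4.6891×10⁻⁴ m = 0.46891 mm
difference = 1.2594 − 0.46891 = 0.79049 mm

0.790 mm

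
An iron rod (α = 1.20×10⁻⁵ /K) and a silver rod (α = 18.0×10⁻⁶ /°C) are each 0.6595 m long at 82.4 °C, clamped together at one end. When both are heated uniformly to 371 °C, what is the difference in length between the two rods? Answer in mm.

ΔT = 288.6 K
iron: ΔL = 1.20×10⁻⁵ × 0.6595 m × 288.6 = 2.2840×10⁻³ m = 2.2840 mm
silver: ΔL = 18.0×10⁻⁶ × 0.6595 m × 288.6 = 3.4260×10⁻³ m = 3.4260 mm
difference = 3.4260 − 2.2840 = 1.142 mm

1.14 mm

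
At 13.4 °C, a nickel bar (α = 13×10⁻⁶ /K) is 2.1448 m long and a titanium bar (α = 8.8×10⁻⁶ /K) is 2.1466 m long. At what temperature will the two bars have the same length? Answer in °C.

L₁(1 + α₁ΔT) = L₂(1 + α₂ΔT) ⇒ ΔT = (L₂ − L₁)/(α₁L₁ − α₂L₂)
L₂ − L₁ = 2.1466 − 2.1448 = 1.80×10⁻³ m
α₁L₁ − α₂L₂ = 13×10⁻⁶×2.1448 − 8.8×10⁻⁶×2.1466 = 8.99232×10⁻⁶ m/K
ΔT = 1.80×10⁻³ / 8.99232×10⁻⁶ = 200.171 K
T = 13.4 + 200.171 = 213.571 °C

T = 213.6 °C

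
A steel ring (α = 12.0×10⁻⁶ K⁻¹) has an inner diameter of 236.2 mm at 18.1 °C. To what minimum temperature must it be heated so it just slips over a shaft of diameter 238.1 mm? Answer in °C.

Required Δd = 238.1 − 236.2 = 1.9 mm
Δd = αd₀ΔT ⇒ ΔT = Δd/(αd₀) = 1.9 / (12.0×10⁻⁶ × 236.2) = 670.34 K
T_min = 18.1 + 670.34 = 688.44 °C

T = 688 °C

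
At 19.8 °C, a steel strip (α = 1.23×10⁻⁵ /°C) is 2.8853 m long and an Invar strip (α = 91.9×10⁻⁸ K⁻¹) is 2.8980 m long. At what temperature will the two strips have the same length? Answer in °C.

L₁(1 + α₁ΔT) = L₂(1 + α₂ΔT) ⇒ ΔT = (L₂ − L₁)/(α₁L₁ − α₂L₂)
L₂ − L₁ = 2.8980 − 2.8853 = 1.27×10⁻² m
α₁L₁ − α₂L₂ = 1.23×10⁻⁵×2.8853 − 91.9×10⁻⁸×2.8980 = 3.2825928×10⁻⁵ m/K
ΔT = 1.27×10⁻² / 3.2825928×10⁻⁵ = 386.889 K
T = 19.8 + 386.889 = 406.689 °C

T = 406.7 °C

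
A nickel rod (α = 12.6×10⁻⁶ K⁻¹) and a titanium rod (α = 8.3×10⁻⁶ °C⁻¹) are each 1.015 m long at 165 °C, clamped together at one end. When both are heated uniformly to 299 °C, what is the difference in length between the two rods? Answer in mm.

ΔT = 134 K
nickel: ΔL = 12.6×10⁻⁶ × 1.015 m × 134 = 1.7137×10⁻³ m = 1.7137 mm
titanium: ΔL = 8.3×10⁻⁶ × 1.015 m × 134 = 1.1289×10⁻³ m = 1.1289 mm
difference = 1.7137 − 1.1289 = 0.5848 mm

0.585 mm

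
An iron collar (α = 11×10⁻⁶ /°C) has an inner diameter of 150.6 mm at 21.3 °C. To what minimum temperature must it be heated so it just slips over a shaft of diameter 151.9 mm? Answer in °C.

T = 806 °C

Required Δd = 151.9 − 150.6 = 1.3 mm
Δd = αd₀ΔT ⇒ ΔT = Δd/(αd₀) = 1.3 / (11×10⁻⁶ × 150.6) = 784.74 K
T_min = 21.3 + 784.74 = 806.04 °C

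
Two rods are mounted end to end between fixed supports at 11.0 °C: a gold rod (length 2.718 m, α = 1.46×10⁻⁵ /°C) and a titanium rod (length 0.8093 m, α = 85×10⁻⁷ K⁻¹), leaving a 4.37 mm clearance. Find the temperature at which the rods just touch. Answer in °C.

T = 105 °C

α₁L₁ = 3.96828×10⁻⁵ m/K, α₂L₂ = 6.87905×10⁻⁶ m/K → total 4.656185×10⁻⁵ m/K
ΔT = g/(α₁L₁+α₂L₂) = 4.37×10⁻³ / 4.656185×10⁻⁵ = 93.85 K
T = 11.0 + 93.85 = 104.85 °C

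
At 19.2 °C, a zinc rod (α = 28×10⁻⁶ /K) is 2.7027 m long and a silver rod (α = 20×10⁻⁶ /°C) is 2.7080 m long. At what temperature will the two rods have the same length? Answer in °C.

Equal length when α₁L₁ΔT − α₂L₂ΔT = L₂ − L₁ = 5.30×10⁻³ m
α₁L₁ = 7.56756×10⁻⁵, α₂L₂ = 5.416×10⁻⁵ → Δ(αL) = 2.15156×10⁻⁵ m/K
ΔT = 5.30×10⁻³ / 2.15156×10⁻⁵ = 246.333 K, so T = 19.2 + 246.333 = 265.533 °C

T = 265.5 °C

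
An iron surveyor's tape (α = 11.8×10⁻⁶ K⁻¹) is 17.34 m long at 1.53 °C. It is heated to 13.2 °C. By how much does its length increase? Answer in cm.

ΔL = 0.239 cm

|ΔT| = |13.2 − 1.53| = 11.67 K
ΔL = αL₀ΔT = (11.8×10⁻⁶)(17.34)(11.67) = 2.39×10⁻³ m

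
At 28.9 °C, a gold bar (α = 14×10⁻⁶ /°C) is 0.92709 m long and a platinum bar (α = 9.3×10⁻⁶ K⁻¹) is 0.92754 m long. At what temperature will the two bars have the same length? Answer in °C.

T = 132.3 °C

L₁(1 + α₁ΔT) = L₂(1 + α₂ΔT) ⇒ ΔT = (L₂ − L₁)/(α₁L₁ − α₂L₂)
L₂ − L₁ = 0.92754 − 0.92709 = 4.50×10⁻⁴ m
α₁L₁ − α₂L₂ = 14×10⁻⁶×0.92709 − 9.3×10⁻⁶×0.92754 = 4.353138×10⁻⁶ m/K
ΔT = 4.50×10⁻⁴ / 4.353138×10⁻⁶ = 103.374 K
T = 28.9 + 103.374 = 132.274 °C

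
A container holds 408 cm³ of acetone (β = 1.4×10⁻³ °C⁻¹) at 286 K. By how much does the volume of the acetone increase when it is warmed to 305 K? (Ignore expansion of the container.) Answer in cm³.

ΔV = 10.9 cm³

|ΔT| = |305 − 286| = 19 K
ΔV = βV₀ΔT = (1.4×10⁻³)(408)(19) = 10.9 cm³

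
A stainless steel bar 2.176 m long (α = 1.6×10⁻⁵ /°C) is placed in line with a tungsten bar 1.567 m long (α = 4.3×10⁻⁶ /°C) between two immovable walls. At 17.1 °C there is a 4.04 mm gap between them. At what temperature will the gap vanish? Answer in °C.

α₁L₁ = 3.4816×10⁻⁵ m/K, α₂L₂ = 6.7381×10⁻⁶ m/K → total 4.15541×10⁻⁵ m/K
ΔT = g/(α₁L₁+α₂L₂) = 4.04×10⁻³ / 4.15541×10⁻⁵ = 97.22 K
T = 17.1 + 97.22 = 114.32 °C

T = 114 °C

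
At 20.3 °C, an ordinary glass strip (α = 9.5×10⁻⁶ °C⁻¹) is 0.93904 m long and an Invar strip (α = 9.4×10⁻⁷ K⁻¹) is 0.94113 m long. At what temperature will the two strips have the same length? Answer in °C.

T = 280.4 °C

L₁(1 + α₁ΔT) = L₂(1 + α₂ΔT) ⇒ ΔT = (L₂ − L₁)/(α₁L₁ − α₂L₂)
L₂ − L₁ = 0.94113 − 0.93904 = 2.09×10⁻³ m
α₁L₁ − α₂L₂ = 9.5×10⁻⁶×0.93904 − 9.4×10⁻⁷×0.94113 = 8.0362178×10⁻⁶ m/K
ΔT = 2.09×10⁻³ / 8.0362178×10⁻⁶ = 260.073 K
T = 20.3 + 260.073 = 280.373 °C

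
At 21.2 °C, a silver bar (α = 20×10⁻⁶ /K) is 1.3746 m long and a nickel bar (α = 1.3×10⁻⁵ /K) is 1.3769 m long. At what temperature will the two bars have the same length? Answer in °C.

T = 261.0 °C

Equal length when α₁L₁ΔT − α₂L₂ΔT = L₂ − L₁ = 2.30×10⁻³ m
α₁L₁ = 2.7492×10⁻⁵, α₂L₂ = 1.78997×10⁻⁵ → Δ(αL) = 9.5923×10⁻⁶ m/K
ΔT = 2.30×10⁻³ / 9.5923×10⁻⁶ = 239.776 K, so T = 21.2 + 239.776 = 260.976 °C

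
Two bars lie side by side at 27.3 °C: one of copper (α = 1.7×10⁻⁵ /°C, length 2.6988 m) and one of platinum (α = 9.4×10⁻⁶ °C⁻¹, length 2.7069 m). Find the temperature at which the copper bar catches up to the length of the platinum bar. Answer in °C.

T = 423.7 °C

L₁(1 + α₁ΔT) = L₂(1 + α₂ΔT) ⇒ ΔT = (L₂ − L₁)/(α₁L₁ − α₂L₂)
L₂ − L₁ = 2.7069 − 2.6988 = 8.10×10⁻³ m
α₁L₁ − α₂L₂ = 1.7×10⁻⁵×2.6988 − 9.4×10⁻⁶×2.7069 = 2.043474×10⁻⁵ m/K
ΔT = 8.10×10⁻³ / 2.043474×10⁻⁵ = 396.384 K
T = 27.3 + 396.384 = 423.684 °C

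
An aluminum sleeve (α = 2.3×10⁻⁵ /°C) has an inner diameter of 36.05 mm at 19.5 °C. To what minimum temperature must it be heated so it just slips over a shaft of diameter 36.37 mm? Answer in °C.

Required Δd = 36.37 − 36.05 = 0.32 mm
Δd = αd₀ΔT ⇒ ΔT = Δd/(αd₀) = 0.32 / (2.3×10⁻⁵ × 36.05) = 385.94 K
T_min = 19.5 + 385.94 = 405.44 °C

T = 405 °C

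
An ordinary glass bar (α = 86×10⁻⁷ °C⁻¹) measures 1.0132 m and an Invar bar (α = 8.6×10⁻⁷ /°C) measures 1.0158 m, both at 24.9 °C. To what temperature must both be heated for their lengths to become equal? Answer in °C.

Equal length when α₁L₁ΔT − α₂L₂ΔT = L₂ − L₁ = 2.60×10⁻³ m
α₁L₁ = 8.71352×10⁻⁶, α₂L₂ = 8.73588×10⁻⁷ → Δ(αL) = 7.839932×10⁻⁶ m/K
ΔT = 2.60×10⁻³ / 7.839932×10⁻⁶ = 331.636 K, so T = 24.9 + 331.636 = 356.536 °C

T = 356.5 °C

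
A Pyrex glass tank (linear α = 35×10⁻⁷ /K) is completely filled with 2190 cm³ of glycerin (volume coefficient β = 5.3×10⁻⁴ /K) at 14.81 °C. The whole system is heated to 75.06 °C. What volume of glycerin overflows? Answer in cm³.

68.5 cm³

The tank also expands: β_container ≈ 3α = 1.05×10⁻⁵ /K
Net overflow = V₀(β_liq − 3α_cont)ΔT
β − 3α = 5.30×10⁻⁴ − 1.05×10⁻⁵ = 5.195×10⁻⁴ /K; ΔT = 60.25 K
ΔV = 2190 × 5.195×10⁻⁴ × 60.25 = 68.5 cm³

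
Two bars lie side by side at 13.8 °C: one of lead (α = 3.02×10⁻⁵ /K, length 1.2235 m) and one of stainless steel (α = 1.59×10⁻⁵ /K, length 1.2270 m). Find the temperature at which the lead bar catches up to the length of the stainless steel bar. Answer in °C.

T = 214.5 °C

Equal length when α₁L₁ΔT − α₂L₂ΔT = L₂ − L₁ = 3.50×10⁻³ m
α₁L₁ = 3.69497×10⁻⁵, α₂L₂ = 1.95093×10⁻⁵ → Δ(αL) = 1.74404×10⁻⁵ m/K
ΔT = 3.50×10⁻³ / 1.74404×10⁻⁵ = 200.683 K, so T = 13.8 + 200.683 = 214.483 °C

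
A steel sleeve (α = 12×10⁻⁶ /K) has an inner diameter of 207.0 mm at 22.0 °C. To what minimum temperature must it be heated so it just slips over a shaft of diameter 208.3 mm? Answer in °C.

Required Δd = 208.3 − 207.0 = 1.3 mm
Δd = αd₀ΔT ⇒ ΔT = Δd/(αd₀) = 1.3 / (12×10⁻⁶ × 207.0) = 523.35 K
T_min = 22.0 + 523.35 = 545.35 °C

T = 545 °C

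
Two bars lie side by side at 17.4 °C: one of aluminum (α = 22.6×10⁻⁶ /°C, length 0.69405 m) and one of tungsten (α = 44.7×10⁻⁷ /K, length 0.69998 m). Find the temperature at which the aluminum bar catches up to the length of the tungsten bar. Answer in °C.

T = 489.7 °C

L₁(1 + α₁ΔT) = L₂(1 + α₂ΔT) ⇒ ΔT = (L₂ − L₁)/(α₁L₁ − α₂L₂)
L₂ − L₁ = 0.69998 − 0.69405 = 5.93×10⁻³ m
α₁L₁ − α₂L₂ = 22.6×10⁻⁶×0.69405 − 44.7×10⁻⁷×0.69998 = 1.25566194×10⁻⁵ m/K
ΔT = 5.93×10⁻³ / 1.25566194×10⁻⁵ = 472.261 K
T = 17.4 + 472.261 = 489.661 °C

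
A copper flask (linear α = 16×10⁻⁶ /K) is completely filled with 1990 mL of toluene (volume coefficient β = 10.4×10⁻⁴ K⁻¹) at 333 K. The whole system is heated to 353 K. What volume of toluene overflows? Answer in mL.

The flask also expands: β_container ≈ 3α = 4.8×10⁻⁵ /K
Net overflow = V₀(β_liq − 3α_cont)ΔT
β − 3α = 1.04×10⁻³ − 4.8×10⁻⁵ = 9.92×10⁻⁴ /K; ΔT = 20 K
ΔV = 1990 × 9.92×10⁻⁴ × 20 = 39.5 mL

39.5 mL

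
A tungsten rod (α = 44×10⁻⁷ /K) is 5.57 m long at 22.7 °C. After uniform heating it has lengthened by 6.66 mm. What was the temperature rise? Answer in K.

ΔL = αL₀ΔT ⇒ ΔT = ΔL / (αL₀)
ΔT = 6.66×10⁻³ m / (44×10⁻⁷ × 5.57 m) = 271.75 K

ΔT = 272 K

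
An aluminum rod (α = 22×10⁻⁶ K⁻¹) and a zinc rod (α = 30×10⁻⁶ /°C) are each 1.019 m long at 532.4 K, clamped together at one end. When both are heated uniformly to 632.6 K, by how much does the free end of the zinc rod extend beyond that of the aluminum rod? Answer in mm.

0.817 mm

ΔT = 100.2 K
aluminum: ΔL = 22×10⁻⁶ × 1.019 m × 100.2 = 2.2463×10⁻³ m = 2.2463 mm
zinc: ΔL = 30×10⁻⁶ × 1.019 m × 100.2 = 3.0631×10⁻³ m = 3.0631 mm
difference = 3.0631 − 2.2463 = 0.8168 mm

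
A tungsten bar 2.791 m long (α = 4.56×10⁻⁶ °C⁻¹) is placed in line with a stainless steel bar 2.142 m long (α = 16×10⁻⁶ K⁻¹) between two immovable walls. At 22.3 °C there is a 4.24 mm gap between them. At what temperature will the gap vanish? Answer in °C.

Gap closes when ΔL₁ + ΔL₂ = 4.24 mm = 4.24×10⁻³ m
(α₁L₁ + α₂L₂)ΔT = g
α₁L₁ + α₂L₂ = 4.56×10⁻⁶×2.791 + 16×10⁻⁶×2.142 = 4.699896×10⁻⁵ m/K
ΔT = 4.24×10⁻³ / 4.699896×10⁻⁵ = 90.21 K
T = 22.3 + 90.21 = 112.51 °C

T = 113 °C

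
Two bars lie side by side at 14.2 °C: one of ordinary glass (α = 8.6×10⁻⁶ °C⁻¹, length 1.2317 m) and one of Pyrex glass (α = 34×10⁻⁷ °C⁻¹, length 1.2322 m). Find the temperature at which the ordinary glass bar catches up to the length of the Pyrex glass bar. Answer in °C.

Equal length when α₁L₁ΔT − α₂L₂ΔT = L₂ − L₁ = 5.00×10⁻⁴ m
α₁L₁ = 1.059262×10⁻⁵, α₂L₂ = 4.18948×10⁻⁶ → Δ(αL) = 6.40314×10⁻⁶ m/K
ΔT = 5.00×10⁻⁴ / 6.40314×10⁻⁶ = 78.0867 K, so T = 14.2 + 78.0867 = 92.2867 °C

T = 92.29 °C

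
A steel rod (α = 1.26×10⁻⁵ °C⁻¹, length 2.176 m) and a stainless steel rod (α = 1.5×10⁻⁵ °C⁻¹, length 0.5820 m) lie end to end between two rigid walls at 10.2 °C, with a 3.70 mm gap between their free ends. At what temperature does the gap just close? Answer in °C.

Gap closes when ΔL₁ + ΔL₂ = 3.70 mm = 3.70×10⁻³ m
(α₁L₁ + α₂L₂)ΔT = g
α₁L₁ + α₂L₂ = 1.26×10⁻⁵×2.176 + 1.5×10⁻⁵×0.5820 = 3.61476×10⁻⁵ m/K
ΔT = 3.70×10⁻³ / 3.61476×10⁻⁵ = 102.36 K
T = 10.2 + 102.36 = 112.56 °C

T = 113 °C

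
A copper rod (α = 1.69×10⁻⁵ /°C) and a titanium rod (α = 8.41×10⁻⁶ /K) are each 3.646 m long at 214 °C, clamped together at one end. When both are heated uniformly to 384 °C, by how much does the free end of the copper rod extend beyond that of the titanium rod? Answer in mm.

5.26 mm

ΔT = 170 K
copper: ΔL = 1.69×10⁻⁵ × 3.646 m × 170 = 1.0475×10⁻² m = 10.475 mm
titanium: ΔL = 8.41×10⁻⁶ × 3.646 m × 170 = 5.2127×10⁻³ m = 5.2127 mm
difference = 10.475 − 5.2127 = 5.2623 mm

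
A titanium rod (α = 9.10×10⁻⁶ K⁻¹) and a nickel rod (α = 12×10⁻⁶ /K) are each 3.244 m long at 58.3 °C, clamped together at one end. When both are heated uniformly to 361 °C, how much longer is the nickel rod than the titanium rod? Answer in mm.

ΔT = 302.7 K
titanium: ΔL = 9.10×10⁻⁶ × 3.244 m × 302.7 = 8.9358×10⁻³ m = 8.9358 mm
nickel: ΔL = 12×10⁻⁶ × 3.244 m × 302.7 = 1.1784×10⁻² m = 11.784 mm
difference = 11.784 − 8.9358 = 2.8482 mm

2.85 mm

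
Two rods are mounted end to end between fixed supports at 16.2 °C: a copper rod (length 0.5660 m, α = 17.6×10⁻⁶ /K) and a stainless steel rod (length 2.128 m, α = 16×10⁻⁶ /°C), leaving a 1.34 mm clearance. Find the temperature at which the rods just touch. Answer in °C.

α₁L₁ = 9.9616×10⁻⁶ m/K, α₂L₂ = 3.4048×10⁻⁵ m/K → total 4.40096×10⁻⁵ m/K
ΔT = g/(α₁L₁+α₂L₂) = 1.34×10⁻³ / 4.40096×10⁻⁵ = 30.448 K
T = 16.2 + 30.448 = 46.648 °C

T = 46.6 °C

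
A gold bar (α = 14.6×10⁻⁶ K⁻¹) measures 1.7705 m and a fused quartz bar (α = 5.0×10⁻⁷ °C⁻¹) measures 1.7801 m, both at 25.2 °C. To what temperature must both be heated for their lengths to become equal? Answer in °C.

L₁(1 + α₁ΔT) = L₂(1 + α₂ΔT) ⇒ ΔT = (L₂ − L₁)/(α₁L₁ − α₂L₂)
L₂ − L₁ = 1.7801 − 1.7705 = 9.60×10⁻³ m
α₁L₁ − α₂L₂ = 14.6×10⁻⁶×1.7705 − 5.0×10⁻⁷×1.7801 = 2.495925×10⁻⁵ m/K
ΔT = 9.60×10⁻³ / 2.495925×10⁻⁵ = 384.627 K
T = 25.2 + 384.627 = 409.827 °C

T = 409.8 °C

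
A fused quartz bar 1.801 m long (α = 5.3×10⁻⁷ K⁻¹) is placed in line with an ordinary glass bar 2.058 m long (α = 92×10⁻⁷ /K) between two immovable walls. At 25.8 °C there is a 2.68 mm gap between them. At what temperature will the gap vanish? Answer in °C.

α₁L₁ = 9.5453×10⁻⁷ m/K, α₂L₂ = 1.89336×10⁻⁵ m/K → total 1.988813×10⁻⁵ m/K
ΔT = g/(α₁L₁+α₂L₂) = 2.68×10⁻³ / 1.988813×10⁻⁵ = 134.75 K
T = 25.8 + 134.75 = 160.55 °C

T = 161 °C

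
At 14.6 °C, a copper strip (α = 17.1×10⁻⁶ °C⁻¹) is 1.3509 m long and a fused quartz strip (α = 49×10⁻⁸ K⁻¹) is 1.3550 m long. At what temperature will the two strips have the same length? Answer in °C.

Equal length when α₁L₁ΔT − α₂L₂ΔT = L₂ − L₁ = 4.10×10⁻³ m
α₁L₁ = 2.310039×10⁻⁵, α₂L₂ = 6.6395×10⁻⁷ → Δ(αL) = 2.243644×10⁻⁵ m/K
ΔT = 4.10×10⁻³ / 2.243644×10⁻⁵ = 182.738 K, so T = 14.6 + 182.738 = 197.338 °C

T = 197.3 °C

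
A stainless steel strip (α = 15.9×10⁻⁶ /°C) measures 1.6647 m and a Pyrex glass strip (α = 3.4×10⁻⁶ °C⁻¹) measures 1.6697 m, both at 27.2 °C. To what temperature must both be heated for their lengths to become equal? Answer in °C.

T = 267.7 °C

Equal length when α₁L₁ΔT − α₂L₂ΔT = L₂ − L₁ = 5.00×10⁻³ m
α₁L₁ = 2.646873×10⁻⁵, α₂L₂ = 5.67698×10⁻⁶ → Δ(αL) = 2.079175×10⁻⁵ m/K
ΔT = 5.00×10⁻³ / 2.079175×10⁻⁵ = 240.480 K, so T = 27.2 + 240.480 = 267.680 °C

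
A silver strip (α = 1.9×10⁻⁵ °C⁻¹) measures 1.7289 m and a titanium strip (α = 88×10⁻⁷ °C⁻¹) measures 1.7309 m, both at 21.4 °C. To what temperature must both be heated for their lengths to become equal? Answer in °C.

T = 134.9 °C

Equal length when α₁L₁ΔT − α₂L₂ΔT = L₂ − L₁ = 2.00×10⁻³ m
α₁L₁ = 3.28491×10⁻⁵, α₂L₂ = 1.523192×10⁻⁵ → Δ(αL) = 1.761718×10⁻⁵ m/K
ΔT = 2.00×10⁻³ / 1.761718×10⁻⁵ = 113.526 K, so T = 21.4 + 113.526 = 134.926 °C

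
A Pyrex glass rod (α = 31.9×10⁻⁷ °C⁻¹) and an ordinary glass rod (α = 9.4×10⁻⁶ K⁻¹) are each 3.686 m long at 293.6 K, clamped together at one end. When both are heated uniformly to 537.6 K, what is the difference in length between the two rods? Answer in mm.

ΔT = 244.0 K
Pyrex glass: ΔL = 31.9×10⁻⁷ × 3.686 m × 244.0 = 2.8690×10⁻³ m = 2.8690 mm
ordinary glass: ΔL = 9.4×10⁻⁶ × 3.686 m × 244.0 = 8.4542×10⁻³ m = 8.4542 mm
difference = 8.4542 − 2.8690 = 5.5852 mm

5.59 mm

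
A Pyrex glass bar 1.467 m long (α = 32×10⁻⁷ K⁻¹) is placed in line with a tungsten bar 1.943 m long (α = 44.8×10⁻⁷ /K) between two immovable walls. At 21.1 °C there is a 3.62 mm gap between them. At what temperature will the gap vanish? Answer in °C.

α₁L₁ = 4.6944×10⁻⁶ m/K, α₂L₂ = 8.70464×10⁻⁶ m/K → total 1.339904×10⁻⁵ m/K
ΔT = g/(α₁L₁+α₂L₂) = 3.62×10⁻³ / 1.339904×10⁻⁵ = 270.17 K
T = 21.1 + 270.17 = 291.27 °C

T = 291 °C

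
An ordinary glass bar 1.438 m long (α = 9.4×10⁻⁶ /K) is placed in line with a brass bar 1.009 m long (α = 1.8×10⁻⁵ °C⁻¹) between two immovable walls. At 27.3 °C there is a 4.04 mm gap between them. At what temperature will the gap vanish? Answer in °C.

α₁L₁ = 1.35172×10⁻⁵ m/K, α₂L₂ = 1.8162×10⁻⁵ m/K → total 3.16792×10⁻⁵ m/K
ΔT = g/(α₁L₁+α₂L₂) = 4.04×10⁻³ / 3.16792×10⁻⁵ = 127.53 K
T = 27.3 + 127.53 = 154.83 °C

T = 155 °C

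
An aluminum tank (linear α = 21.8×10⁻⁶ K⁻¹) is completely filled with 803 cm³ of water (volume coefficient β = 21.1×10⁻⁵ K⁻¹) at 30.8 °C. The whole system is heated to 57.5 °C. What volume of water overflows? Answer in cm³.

The tank also expands: β_container ≈ 3α = 6.54×10⁻⁵ /K
Net overflow = V₀(β_liq − 3α_cont)ΔT
β − 3α = 2.11×10⁻⁴ − 6.54×10⁻⁵ = 1.456×10⁻⁴ /K; ΔT = 26.7 K
ΔV = 803 × 1.456×10⁻⁴ × 26.7 = 3.12 cm³

3.12 cm³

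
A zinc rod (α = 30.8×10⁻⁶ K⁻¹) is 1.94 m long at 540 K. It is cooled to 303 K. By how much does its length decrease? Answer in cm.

ΔL = 1.42 cm

|ΔT| = |303 − 540| = 237 K
ΔL = αL₀ΔT = (30.8×10⁻⁶)(1.94)(237) = 1.42×10⁻² m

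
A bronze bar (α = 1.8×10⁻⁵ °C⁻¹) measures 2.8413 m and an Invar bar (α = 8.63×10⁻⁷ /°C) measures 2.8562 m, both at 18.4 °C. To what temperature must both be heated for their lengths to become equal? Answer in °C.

T = 324.5 °C

Equal length when α₁L₁ΔT − α₂L₂ΔT = L₂ − L₁ = 1.49×10⁻² m
α₁L₁ = 5.11434×10⁻⁵, α₂L₂ = 2.4649006×10⁻⁶ → Δ(αL) = 4.86784994×10⁻⁵ m/K
ΔT = 1.49×10⁻² / 4.86784994×10⁻⁵ = 306.090 K, so T = 18.4 + 306.090 = 324.490 °C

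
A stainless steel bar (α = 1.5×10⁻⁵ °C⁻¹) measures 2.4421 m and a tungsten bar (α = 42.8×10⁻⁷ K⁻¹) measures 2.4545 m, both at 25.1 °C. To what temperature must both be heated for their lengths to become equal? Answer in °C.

L₁(1 + α₁ΔT) = L₂(1 + α₂ΔT) ⇒ ΔT = (L₂ − L₁)/(α₁L₁ − α₂L₂)
L₂ − L₁ = 2.4545 − 2.4421 = 1.24×10⁻² m
α₁L₁ − α₂L₂ = 1.5×10⁻⁵×2.4421 − 42.8×10⁻⁷×2.4545 = 2.612624×10⁻⁵ m/K
ΔT = 1.24×10⁻² / 2.612624×10⁻⁵ = 474.619 K
T = 25.1 + 474.619 = 499.719 °C

T = 499.7 °C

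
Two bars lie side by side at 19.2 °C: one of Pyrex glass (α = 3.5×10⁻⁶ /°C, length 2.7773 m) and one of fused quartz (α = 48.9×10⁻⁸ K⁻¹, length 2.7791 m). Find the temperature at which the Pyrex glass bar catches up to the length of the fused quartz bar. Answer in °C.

L₁(1 + α₁ΔT) = L₂(1 + α₂ΔT) ⇒ ΔT = (L₂ − L₁)/(α₁L₁ − α₂L₂)
L₂ − L₁ = 2.7791 − 2.7773 = 1.80×10⁻³ m
α₁L₁ − α₂L₂ = 3.5×10⁻⁶×2.7773 − 48.9×10⁻⁸×2.7791 = 8.3615701×10⁻⁶ m/K
ΔT = 1.80×10⁻³ / 8.3615701×10⁻⁶ = 215.271 K
T = 19.2 + 215.271 = 234.471 °C

T = 234.5 °C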